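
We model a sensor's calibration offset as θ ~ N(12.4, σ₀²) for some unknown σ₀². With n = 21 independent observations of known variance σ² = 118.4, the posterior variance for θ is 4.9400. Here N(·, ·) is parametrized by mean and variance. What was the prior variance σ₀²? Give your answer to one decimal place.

σ₀² = 39.9

For the Normal–Normal model with known σ², precisions add: τ_n = τ₀ + n/σ².
So 1/σ₀² = 1/4.9400 − 21/118.4 = 0.202429 − 0.177365 = 0.025064.
Hence σ₀² = 1/0.025064 ≈ 39.9.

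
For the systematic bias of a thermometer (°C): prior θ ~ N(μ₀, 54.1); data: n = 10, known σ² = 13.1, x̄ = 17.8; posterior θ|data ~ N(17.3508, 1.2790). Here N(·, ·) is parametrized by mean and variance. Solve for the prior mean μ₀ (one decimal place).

With known observation variance, the Normal–Normal posterior has precision τ_n = τ₀ + n/σ² and mean μ_n = (τ₀μ₀ + (n/σ²)x̄)/τ_n.
Here τ₀ = 1/54.1 = 0.018484 and τ_data = 10/13.1 = 0.763359, so τ_n = 0.781843.
Rearranging for μ₀: μ₀ = (μ_n·τ_n − τ_data·x̄)/τ₀ = (17.3508·0.781843 − 0.763359·17.8) / 0.018484 = -0.022189/0.018484 ≈ -1.2.

μ₀ = -1.2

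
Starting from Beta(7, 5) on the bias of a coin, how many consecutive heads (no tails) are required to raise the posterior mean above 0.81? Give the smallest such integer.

After k heads and 0 tails the posterior is Beta(7+k, 5), with mean (7+k)/(7+5+k).
Set (7+k)/(12+k) > 0.81 and solve: k > (0.81·12 − 7)/(1 − 0.81) = 14.316.
The smallest integer exceeding 14.316 is 15.

k = 15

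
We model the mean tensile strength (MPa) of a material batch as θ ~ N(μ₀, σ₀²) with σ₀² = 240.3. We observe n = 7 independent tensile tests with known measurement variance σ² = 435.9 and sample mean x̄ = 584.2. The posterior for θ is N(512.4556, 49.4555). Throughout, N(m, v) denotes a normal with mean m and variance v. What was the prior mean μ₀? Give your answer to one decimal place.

The posterior mean is a precision-weighted average: μ_n = (τ₀μ₀ + τ_data·x̄)/(τ₀+τ_data), with τ₀=1/σ₀² and τ_data=n/σ².
Here τ₀ = 1/240.3 = 0.004161 and τ_data = 7/435.9 = 0.016059, so τ_n = 0.020220.
Rearranging for μ₀: μ₀ = (μ_n·τ_n − τ_data·x̄)/τ₀ = (512.4556·0.020220 − 0.016059·584.2) / 0.004161 = 0.980184/0.004161 ≈ 235.6.

μ₀ = 235.6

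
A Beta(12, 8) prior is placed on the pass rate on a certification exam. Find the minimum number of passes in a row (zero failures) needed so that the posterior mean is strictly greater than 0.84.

k = 31

After k passes and 0 failures the posterior is Beta(12+k, 8), with mean (12+k)/(12+8+k).
Set (12+k)/(20+k) > 0.84 and solve: k > (0.84·20 − 12)/(1 − 0.84) = 30.000.
The smallest integer exceeding 30.000 is 31, and checking k=31: (43)/(51) = 0.8431 > 0.84.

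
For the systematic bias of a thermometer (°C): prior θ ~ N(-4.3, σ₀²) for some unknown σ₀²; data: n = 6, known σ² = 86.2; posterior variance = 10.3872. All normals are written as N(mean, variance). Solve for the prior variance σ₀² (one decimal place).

σ₀² = 37.5

For the Normal–Normal model with known σ², precisions add: τ_n = τ₀ + n/σ².
So 1/σ₀² = 1/10.3872 − 6/86.2 = 0.096272 − 0.069606 = 0.026666.
Hence σ₀² = 1/0.026666 ≈ 37.5.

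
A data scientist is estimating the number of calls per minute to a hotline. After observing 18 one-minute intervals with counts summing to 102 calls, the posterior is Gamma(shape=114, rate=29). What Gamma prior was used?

Gamma–Poisson conjugacy: posterior shape = α + Σxᵢ, posterior rate = β + n.
So α = 114 − 102 = 12 and β = 29 − 18 = 11.

Gamma(shape=12, rate=11)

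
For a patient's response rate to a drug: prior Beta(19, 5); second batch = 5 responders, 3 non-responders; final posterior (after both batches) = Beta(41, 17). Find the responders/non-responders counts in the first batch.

Sequential conjugate updates are equivalent to a single update on the pooled data, so total successes = posterior α − prior α and total failures = posterior β − prior β.
Total across both batches: 41−19=22 responders, 17−5=12 non-responders.
Subtract the second batch: 22−5=17 responders and 12−3=9 non-responders.

17 responders and 9 non-responders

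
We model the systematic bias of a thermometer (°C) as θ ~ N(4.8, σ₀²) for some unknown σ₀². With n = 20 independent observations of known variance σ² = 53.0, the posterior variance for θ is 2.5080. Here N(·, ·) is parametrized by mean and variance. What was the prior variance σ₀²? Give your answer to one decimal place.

σ₀² = 46.8

For the Normal–Normal model with known σ², precisions add: τ_n = τ₀ + n/σ².
So 1/σ₀² = 1/2.5080 − 20/53.0 = 0.398724 − 0.377358 = 0.021366.
Hence σ₀² = 1/0.021366 ≈ 46.8.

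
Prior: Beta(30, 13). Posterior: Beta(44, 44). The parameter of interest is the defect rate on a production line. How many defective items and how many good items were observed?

Beta is conjugate to the binomial likelihood: posterior = Beta(α+s, β+f).
Match parameters: s=44−30=14, f=44−13=31.

14 defective items and 31 good items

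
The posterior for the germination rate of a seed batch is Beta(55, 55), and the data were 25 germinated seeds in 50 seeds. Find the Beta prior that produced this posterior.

A Beta(α, β) prior with s successes and f failures in binomial data gives a Beta(α+s, β+f) posterior.
So α = 55 − 25 = 30 and β = 55 − 25 = 30.

Beta(30, 30)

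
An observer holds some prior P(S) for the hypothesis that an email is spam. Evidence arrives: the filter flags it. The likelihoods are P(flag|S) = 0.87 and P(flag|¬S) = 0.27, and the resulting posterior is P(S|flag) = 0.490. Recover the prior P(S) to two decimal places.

P(S) = 0.23

In odds form, posterior odds = prior odds × likelihood ratio, so prior odds = posterior odds ÷ LR.
Posterior odds = 0.490/(1−0.490) = 0.9608. LR = 0.87/0.27 = 3.2222.
Prior odds = 0.9608/3.2222 = 0.2982, so P(S) = 0.2982/(1+0.2982) ≈ 0.23.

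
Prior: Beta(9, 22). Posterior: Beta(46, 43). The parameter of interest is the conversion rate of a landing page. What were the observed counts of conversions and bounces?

37 conversions and 21 bounces

Under Beta–binomial conjugacy the posterior parameters are (α+s, β+f).
Match parameters: s=46−9=37, f=43−22=21.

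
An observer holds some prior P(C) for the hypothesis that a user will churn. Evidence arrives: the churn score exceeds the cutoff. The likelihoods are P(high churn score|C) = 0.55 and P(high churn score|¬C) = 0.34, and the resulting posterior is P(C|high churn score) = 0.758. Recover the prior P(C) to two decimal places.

In odds form, posterior odds = prior odds × likelihood ratio, so prior odds = posterior odds ÷ LR.
Posterior odds = 0.758/(1−0.758) = 3.1322. LR = 0.55/0.34 = 1.6176.
Prior odds = 3.1322/1.6176 = 1.9363, so P(C) = 1.9363/(1+1.9363) ≈ 0.66.

P(C) = 0.66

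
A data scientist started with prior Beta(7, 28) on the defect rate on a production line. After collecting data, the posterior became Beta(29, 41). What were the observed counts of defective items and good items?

Beta is conjugate to the binomial likelihood: posterior = Beta(α+s, β+f).
So s = 29 − 7 = 22 and f = 41 − 28 = 13.

22 defective items and 13 good items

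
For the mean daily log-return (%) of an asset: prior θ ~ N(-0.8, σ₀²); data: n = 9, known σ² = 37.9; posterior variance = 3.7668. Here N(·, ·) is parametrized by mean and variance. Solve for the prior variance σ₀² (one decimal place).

For the Normal–Normal model with known σ², precisions add: τ_n = τ₀ + n/σ².
So 1/σ₀² = 1/3.7668 − 9/37.9 = 0.265477 − 0.237467 = 0.028010.
Hence σ₀² = 1/0.028010 ≈ 35.7.

σ₀² = 35.7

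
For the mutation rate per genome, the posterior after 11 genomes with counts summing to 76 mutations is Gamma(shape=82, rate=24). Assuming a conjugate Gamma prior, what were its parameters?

A Gamma(α, β) prior (rate parametrization) on a Poisson rate with n observations summing to S gives posterior Gamma(α+S, β+n).
So α = 82 − 76 = 6 and β = 24 − 11 = 13.

Gamma(shape=6, rate=13)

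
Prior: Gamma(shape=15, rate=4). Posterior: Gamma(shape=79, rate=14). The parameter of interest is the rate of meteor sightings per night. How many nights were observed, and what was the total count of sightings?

n = 10 nights with total 64 sightings

Gamma–Poisson conjugacy: posterior shape = α + Σxᵢ, posterior rate = β + n.
Matching: Σxᵢ = 79 − 15 = 64 and n = 14 − 4 = 10.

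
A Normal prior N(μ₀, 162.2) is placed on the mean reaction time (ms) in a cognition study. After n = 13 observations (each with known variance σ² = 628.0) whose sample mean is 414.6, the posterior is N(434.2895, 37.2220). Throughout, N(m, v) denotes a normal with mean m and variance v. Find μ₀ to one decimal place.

μ₀ = 500.4

The posterior mean is a precision-weighted average: μ_n = (τ₀μ₀ + τ_data·x̄)/(τ₀+τ_data), with τ₀=1/σ₀² and τ_data=n/σ².
Here τ₀ = 1/162.2 = 0.006165 and τ_data = 13/628.0 = 0.020701, so τ_n = 0.026866.
Rearranging for μ₀: μ₀ = (μ_n·τ_n − τ_data·x̄)/τ₀ = (434.2895·0.026866 − 0.020701·414.6) / 0.006165 = 3.084987/0.006165 ≈ 500.4.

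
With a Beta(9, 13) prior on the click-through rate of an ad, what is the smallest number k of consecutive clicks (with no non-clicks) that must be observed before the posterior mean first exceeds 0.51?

k = 5

After k clicks and 0 non-clicks the posterior is Beta(9+k, 13), with mean (9+k)/(9+13+k).
Set (9+k)/(22+k) > 0.51 and solve: k > (0.51·22 − 9)/(1 − 0.51) = 4.531.
The smallest integer exceeding 4.531 is 5.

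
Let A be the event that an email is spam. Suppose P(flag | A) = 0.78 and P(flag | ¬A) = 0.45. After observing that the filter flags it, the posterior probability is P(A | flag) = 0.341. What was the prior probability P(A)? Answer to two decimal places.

P(A) = 0.23

In odds form, posterior odds = prior odds × likelihood ratio, so prior odds = posterior odds ÷ LR.
Posterior odds = 0.341/(1−0.341) = 0.5175. LR = 0.78/0.45 = 1.7333.
Prior odds = 0.5175/1.7333 = 0.2986, so P(A) = 0.2986/(1+0.2986) ≈ 0.23.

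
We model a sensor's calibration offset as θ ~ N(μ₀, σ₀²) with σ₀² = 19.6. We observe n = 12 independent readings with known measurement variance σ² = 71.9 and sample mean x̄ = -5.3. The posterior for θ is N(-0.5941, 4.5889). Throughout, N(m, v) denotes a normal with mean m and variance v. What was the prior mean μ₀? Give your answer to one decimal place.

μ₀ = 14.8

The posterior mean is a precision-weighted average: μ_n = (τ₀μ₀ + τ_data·x̄)/(τ₀+τ_data), with τ₀=1/σ₀² and τ_data=n/σ².
Here τ₀ = 1/19.6 = 0.051020 and τ_data = 12/71.9 = 0.166898, so τ_n = 0.217918.
Rearranging for μ₀: μ₀ = (μ_n·τ_n − τ_data·x̄)/τ₀ = (-0.5941·0.217918 − 0.166898·-5.3) / 0.051020 = 0.755094/0.051020 ≈ 14.8.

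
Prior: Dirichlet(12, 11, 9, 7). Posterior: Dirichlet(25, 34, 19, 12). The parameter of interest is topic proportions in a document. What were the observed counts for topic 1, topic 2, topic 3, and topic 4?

For a Dirichlet(α) prior with multinomial counts c, the posterior is Dirichlet(α + c) componentwise.
Counts are posterior − prior componentwise: 25−12=13, 34−11=23, 19−9=10, 12−7=5.

counts (13, 23, 10, 5)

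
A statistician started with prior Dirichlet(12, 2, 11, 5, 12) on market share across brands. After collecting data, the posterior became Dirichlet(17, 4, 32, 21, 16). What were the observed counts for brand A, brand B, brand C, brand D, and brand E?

counts (5, 2, 21, 16, 4)

For a Dirichlet(α) prior with multinomial counts c, the posterior is Dirichlet(α + c) componentwise.
Counts are posterior − prior componentwise: 17−12=5, 4−2=2, 32−11=21, 21−5=16, 16−12=4.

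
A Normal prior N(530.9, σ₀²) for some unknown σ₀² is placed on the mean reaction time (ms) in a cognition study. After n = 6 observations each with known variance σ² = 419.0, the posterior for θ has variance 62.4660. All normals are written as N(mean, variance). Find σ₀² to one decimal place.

Posterior precision equals prior precision plus data precision: 1/σ_n² = 1/σ₀² + n/σ².
So 1/σ₀² = 1/62.4660 − 6/419.0 = 0.016009 − 0.014320 = 0.001689.
Hence σ₀² = 1/0.001689 ≈ 592.1.

σ₀² = 592.1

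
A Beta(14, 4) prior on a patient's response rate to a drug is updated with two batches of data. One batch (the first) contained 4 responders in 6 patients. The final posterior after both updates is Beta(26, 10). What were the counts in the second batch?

Because Beta–binomial updating is additive in the counts, the combined data contributed (α_post−α_prior, β_post−β_prior) successes and failures.
Total across both batches: 26−14=12 responders, 10−4=6 non-responders.
Subtract the first batch: 12−4=8 responders and 6−2=4 non-responders.

8 responders and 4 non-responders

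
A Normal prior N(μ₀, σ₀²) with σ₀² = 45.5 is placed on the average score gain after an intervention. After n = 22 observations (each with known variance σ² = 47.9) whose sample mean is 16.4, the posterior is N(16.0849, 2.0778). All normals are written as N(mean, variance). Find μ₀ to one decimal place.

μ₀ = 9.5

The posterior mean is a precision-weighted average: μ_n = (τ₀μ₀ + τ_data·x̄)/(τ₀+τ_data), with τ₀=1/σ₀² and τ_data=n/σ².
Here τ₀ = 1/45.5 = 0.021978 and τ_data = 22/47.9 = 0.459290, so τ_n = 0.481268.
Rearranging for μ₀: μ₀ = (μ_n·τ_n − τ_data·x̄)/τ₀ = (16.0849·0.481268 − 0.459290·16.4) / 0.021978 = 0.208792/0.021978 ≈ 9.5.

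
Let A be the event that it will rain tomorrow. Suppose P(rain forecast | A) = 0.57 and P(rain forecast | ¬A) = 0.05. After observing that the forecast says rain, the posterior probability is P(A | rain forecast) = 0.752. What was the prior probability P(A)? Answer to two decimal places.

P(A) = 0.21

Bayes' rule in odds form gives O(A|E) = O(A)·[P(E|A)/P(E|¬A)], hence O(A) = O(A|E)/LR.
Posterior odds = 0.752/(1−0.752) = 3.0323. LR = 0.57/0.05 = 11.4000.
Prior odds = 3.0323/11.4000 = 0.2660, so P(A) = 0.2660/(1+0.2660) ≈ 0.21.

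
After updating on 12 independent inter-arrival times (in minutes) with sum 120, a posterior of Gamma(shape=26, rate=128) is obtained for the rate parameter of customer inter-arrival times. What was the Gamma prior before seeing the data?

Gamma–exponential conjugacy: posterior shape = α + n, posterior rate = β + Σtᵢ.
So α = 26 − 12 = 14 and β = 128 − 120 = 8.

Gamma(shape=14, rate=8)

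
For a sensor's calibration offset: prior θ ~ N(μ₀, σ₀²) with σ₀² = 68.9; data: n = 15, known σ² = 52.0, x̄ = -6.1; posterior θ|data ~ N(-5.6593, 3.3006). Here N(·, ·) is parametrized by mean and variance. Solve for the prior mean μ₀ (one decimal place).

μ₀ = 3.1

The posterior mean is a precision-weighted average: μ_n = (τ₀μ₀ + τ_data·x̄)/(τ₀+τ_data), with τ₀=1/σ₀² and τ_data=n/σ².
Here τ₀ = 1/68.9 = 0.014514 and τ_data = 15/52.0 = 0.288462, so τ_n = 0.302976.
Rearranging for μ₀: μ₀ = (μ_n·τ_n − τ_data·x̄)/τ₀ = (-5.6593·0.302976 − 0.288462·-6.1) / 0.014514 = 0.044986/0.014514 ≈ 3.1.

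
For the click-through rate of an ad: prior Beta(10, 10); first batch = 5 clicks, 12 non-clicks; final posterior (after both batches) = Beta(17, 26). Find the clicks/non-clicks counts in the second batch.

2 clicks and 4 non-clicks

Because Beta–binomial updating is additive in the counts, the combined data contributed (α_post−α_prior, β_post−β_prior) successes and failures.
Total across both batches: 17−10=7 clicks, 26−10=16 non-clicks.
Subtract the first batch: 7−5=2 clicks and 16−12=4 non-clicks.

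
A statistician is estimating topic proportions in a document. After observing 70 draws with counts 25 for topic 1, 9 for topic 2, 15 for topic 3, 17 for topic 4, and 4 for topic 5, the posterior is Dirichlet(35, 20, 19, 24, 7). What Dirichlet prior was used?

For a Dirichlet(α) prior with multinomial counts c, the posterior is Dirichlet(α + c) componentwise.
Subtract each count from the matching posterior parameter: 35−25=10, 20−9=11, 19−15=4, 24−17=7, 7−4=3.

Dirichlet(10, 11, 4, 7, 3)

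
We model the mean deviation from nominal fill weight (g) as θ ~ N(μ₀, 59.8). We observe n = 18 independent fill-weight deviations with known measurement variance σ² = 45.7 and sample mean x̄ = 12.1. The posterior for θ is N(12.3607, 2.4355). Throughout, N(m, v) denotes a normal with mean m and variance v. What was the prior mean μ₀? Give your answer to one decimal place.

The posterior mean is a precision-weighted average: μ_n = (τ₀μ₀ + τ_data·x̄)/(τ₀+τ_data), with τ₀=1/σ₀² and τ_data=n/σ².
Here τ₀ = 1/59.8 = 0.016722 and τ_data = 18/45.7 = 0.393873, so τ_n = 0.410595.
Rearranging for μ₀: μ₀ = (μ_n·τ_n − τ_data·x̄)/τ₀ = (12.3607·0.410595 − 0.393873·12.1) / 0.016722 = 0.309378/0.016722 ≈ 18.5.

μ₀ = 18.5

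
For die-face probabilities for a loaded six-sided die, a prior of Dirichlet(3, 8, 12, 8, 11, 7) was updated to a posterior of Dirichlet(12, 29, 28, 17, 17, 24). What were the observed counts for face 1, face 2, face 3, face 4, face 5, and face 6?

counts (9, 21, 16, 9, 6, 17)

For a Dirichlet(α) prior with multinomial counts c, the posterior is Dirichlet(α + c) componentwise.
Counts are posterior − prior componentwise: 12−3=9, 29−8=21, 28−12=16, 17−8=9, 17−11=6, 24−7=17.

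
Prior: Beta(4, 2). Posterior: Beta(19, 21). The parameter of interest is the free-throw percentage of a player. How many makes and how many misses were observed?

A Beta(α, β) prior with s successes and f failures in binomial data gives a Beta(α+s, β+f) posterior.
So s = 19 − 4 = 15 and f = 21 − 2 = 19.

15 makes and 19 misses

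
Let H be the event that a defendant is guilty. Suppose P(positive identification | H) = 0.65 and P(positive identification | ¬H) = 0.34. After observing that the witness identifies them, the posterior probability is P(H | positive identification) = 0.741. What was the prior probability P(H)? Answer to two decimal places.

P(H) = 0.60

In odds form, posterior odds = prior odds × likelihood ratio, so prior odds = posterior odds ÷ LR.
Posterior odds = 0.741/(1−0.741) = 2.8610. LR = 0.65/0.34 = 1.9118.
Prior odds = 2.8610/1.9118 = 1.4965, so P(H) = 1.4965/(1+1.4965) ≈ 0.60.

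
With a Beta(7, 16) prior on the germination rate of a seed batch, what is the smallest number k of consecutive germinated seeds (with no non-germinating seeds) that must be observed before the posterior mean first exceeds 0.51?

k = 10

After k germinated seeds and 0 non-germinating seeds the posterior is Beta(7+k, 16), with mean (7+k)/(7+16+k).
Set (7+k)/(23+k) > 0.51 and solve: k > (0.51·23 − 7)/(1 − 0.51) = 9.653.
The smallest integer exceeding 9.653 is 10, and checking k=10: (17)/(33) = 0.5152 > 0.51.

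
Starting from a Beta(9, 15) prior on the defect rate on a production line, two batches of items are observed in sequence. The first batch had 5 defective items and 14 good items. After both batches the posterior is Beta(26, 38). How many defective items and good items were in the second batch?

12 defective items and 9 good items

Because Beta–binomial updating is additive in the counts, the combined data contributed (α_post−α_prior, β_post−β_prior) successes and failures.
Total across both batches: 26−9=17 defective items, 38−15=23 good items.
Subtract the first batch: 17−5=12 defective items and 23−14=9 good items.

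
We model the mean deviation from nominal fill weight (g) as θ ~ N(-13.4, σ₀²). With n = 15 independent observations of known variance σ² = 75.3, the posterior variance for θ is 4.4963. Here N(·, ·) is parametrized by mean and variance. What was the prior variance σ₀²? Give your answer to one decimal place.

For the Normal–Normal model with known σ², precisions add: τ_n = τ₀ + n/σ².
So 1/σ₀² = 1/4.4963 − 15/75.3 = 0.222405 − 0.199203 = 0.023202.
Hence σ₀² = 1/0.023202 ≈ 43.1.

σ₀² = 43.1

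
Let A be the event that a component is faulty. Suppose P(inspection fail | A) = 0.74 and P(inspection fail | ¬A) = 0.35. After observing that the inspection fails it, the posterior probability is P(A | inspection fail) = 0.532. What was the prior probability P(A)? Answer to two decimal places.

P(A) = 0.35

In odds form, posterior odds = prior odds × likelihood ratio, so prior odds = posterior odds ÷ LR.
Posterior odds = 0.532/(1−0.532) = 1.1368. LR = 0.74/0.35 = 2.1143.
Prior odds = 1.1368/2.1143 = 0.5377, so P(A) = 0.5377/(1+0.5377) ≈ 0.35.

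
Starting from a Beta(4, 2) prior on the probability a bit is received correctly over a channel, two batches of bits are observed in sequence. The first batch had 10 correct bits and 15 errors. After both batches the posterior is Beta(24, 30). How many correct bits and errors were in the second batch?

Because Beta–binomial updating is additive in the counts, the combined data contributed (α_post−α_prior, β_post−β_prior) successes and failures.
Total across both batches: 24−4=20 correct bits, 30−2=28 errors.
Subtract the first batch: 20−10=10 correct bits and 28−15=13 errors.

10 correct bits and 13 errors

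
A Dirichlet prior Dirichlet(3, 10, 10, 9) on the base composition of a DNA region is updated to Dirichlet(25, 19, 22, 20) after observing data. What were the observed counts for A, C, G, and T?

counts (22, 9, 12, 11)

For a Dirichlet(α) prior with multinomial counts c, the posterior is Dirichlet(α + c) componentwise.
Counts are posterior − prior componentwise: 25−3=22, 19−10=9, 22−10=12, 20−9=11.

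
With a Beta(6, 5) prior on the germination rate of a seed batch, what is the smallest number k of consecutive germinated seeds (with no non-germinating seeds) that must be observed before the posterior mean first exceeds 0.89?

k = 35

After k germinated seeds and 0 non-germinating seeds the posterior is Beta(6+k, 5), with mean (6+k)/(6+5+k).
Set (6+k)/(11+k) > 0.89 and solve: k > (0.89·11 − 6)/(1 − 0.89) = 34.455.
The smallest integer exceeding 34.455 is 35.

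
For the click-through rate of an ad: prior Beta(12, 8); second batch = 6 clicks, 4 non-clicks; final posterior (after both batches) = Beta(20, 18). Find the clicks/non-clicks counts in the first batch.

Because Beta–binomial updating is additive in the counts, the combined data contributed (α_post−α_prior, β_post−β_prior) successes and failures.
Total across both batches: 20−12=8 clicks, 18−8=10 non-clicks.
Subtract the second batch: 8−6=2 clicks and 10−4=6 non-clicks.

2 clicks and 6 non-clicks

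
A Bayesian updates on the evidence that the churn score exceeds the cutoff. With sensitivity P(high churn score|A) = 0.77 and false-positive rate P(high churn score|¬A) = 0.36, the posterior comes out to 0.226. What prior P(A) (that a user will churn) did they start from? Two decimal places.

Bayes' rule in odds form gives O(A|E) = O(A)·[P(E|A)/P(E|¬A)], hence O(A) = O(A|E)/LR.
Posterior odds = 0.226/(1−0.226) = 0.2920. LR = 0.77/0.36 = 2.1389.
Prior odds = 0.2920/2.1389 = 0.1365, so P(A) = 0.1365/(1+0.1365) ≈ 0.12.

P(A) = 0.12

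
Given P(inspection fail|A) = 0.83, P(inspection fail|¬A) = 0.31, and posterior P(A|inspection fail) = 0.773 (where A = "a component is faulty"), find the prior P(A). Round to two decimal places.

In odds form, posterior odds = prior odds × likelihood ratio, so prior odds = posterior odds ÷ LR.
Posterior odds = 0.773/(1−0.773) = 3.4053. LR = 0.83/0.31 = 2.6774.
Prior odds = 3.4053/2.6774 = 1.2719, so P(A) = 1.2719/(1+1.2719) ≈ 0.56.

P(A) = 0.56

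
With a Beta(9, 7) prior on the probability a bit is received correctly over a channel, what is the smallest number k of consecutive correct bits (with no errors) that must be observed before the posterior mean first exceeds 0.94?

k = 101

After k correct bits and 0 errors the posterior is Beta(9+k, 7), with mean (9+k)/(9+7+k).
Set (9+k)/(16+k) > 0.94 and solve: k > (0.94·16 − 9)/(1 − 0.94) = 100.667.
The smallest integer exceeding 100.667 is 101.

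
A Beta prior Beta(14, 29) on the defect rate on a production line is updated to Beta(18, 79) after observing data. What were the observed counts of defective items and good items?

4 defective items and 50 good items

Beta is conjugate to the binomial likelihood: posterior = Beta(a+s, b+f).
Match parameters: s=18−14=4, f=79−29=50.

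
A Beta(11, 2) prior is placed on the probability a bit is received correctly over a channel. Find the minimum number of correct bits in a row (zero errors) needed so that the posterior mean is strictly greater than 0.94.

After k correct bits and 0 errors the posterior is Beta(11+k, 2), with mean (11+k)/(11+2+k).
Set (11+k)/(13+k) > 0.94 and solve: k > (0.94·13 − 11)/(1 − 0.94) = 20.333.
The smallest integer exceeding 20.333 is 21, and checking k=21: (32)/(34) = 0.9412 > 0.94.

k = 21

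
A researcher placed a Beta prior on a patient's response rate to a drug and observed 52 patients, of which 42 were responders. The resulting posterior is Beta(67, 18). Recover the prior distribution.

Beta(25, 8)

A Beta(a, b) prior with s successes and f failures in binomial data gives a Beta(a+s, b+f) posterior.
So a = 67 − 42 = 25 and b = 18 − 10 = 8.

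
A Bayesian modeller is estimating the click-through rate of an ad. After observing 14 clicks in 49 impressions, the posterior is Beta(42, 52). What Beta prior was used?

A Beta(a, b) prior with s successes and f failures in binomial data gives a Beta(a+s, b+f) posterior.
Subtract the data counts: 42−14=28, 52−35=17.

Beta(28, 17)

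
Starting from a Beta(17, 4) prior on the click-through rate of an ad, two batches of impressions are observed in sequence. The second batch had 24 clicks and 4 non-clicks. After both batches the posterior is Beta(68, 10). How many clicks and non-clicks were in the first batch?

Because Beta–binomial updating is additive in the counts, the combined data contributed (α_post−α_prior, β_post−β_prior) successes and failures.
Total across both batches: 68−17=51 clicks, 10−4=6 non-clicks.
Subtract the second batch: 51−24=27 clicks and 6−4=2 non-clicks.

27 clicks and 2 non-clicks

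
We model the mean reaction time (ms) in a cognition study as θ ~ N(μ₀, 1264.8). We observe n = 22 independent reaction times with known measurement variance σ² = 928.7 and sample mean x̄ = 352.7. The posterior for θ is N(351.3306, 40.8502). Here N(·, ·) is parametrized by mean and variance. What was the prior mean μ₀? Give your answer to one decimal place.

The posterior mean is a precision-weighted average: μ_n = (τ₀μ₀ + τ_data·x̄)/(τ₀+τ_data), with τ₀=1/σ₀² and τ_data=n/σ².
Here τ₀ = 1/1264.8 = 0.000791 and τ_data = 22/928.7 = 0.023689, so τ_n = 0.024480.
Rearranging for μ₀: μ₀ = (μ_n·τ_n − τ_data·x̄)/τ₀ = (351.3306·0.024480 − 0.023689·352.7) / 0.000791 = 0.245463/0.000791 ≈ 310.3.

μ₀ = 310.3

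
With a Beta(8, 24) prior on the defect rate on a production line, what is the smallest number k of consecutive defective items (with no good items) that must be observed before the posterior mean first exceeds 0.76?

k = 69

After k defective items and 0 good items the posterior is Beta(8+k, 24), with mean (8+k)/(8+24+k).
Set (8+k)/(32+k) > 0.76 and solve: k > (0.76·32 − 8)/(1 − 0.76) = 68.000.
The smallest integer exceeding 68.000 is 69.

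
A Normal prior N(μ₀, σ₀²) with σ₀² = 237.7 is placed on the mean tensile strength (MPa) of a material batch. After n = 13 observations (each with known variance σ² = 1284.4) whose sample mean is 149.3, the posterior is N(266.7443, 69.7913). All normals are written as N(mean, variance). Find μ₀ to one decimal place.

μ₀ = 549.3

With known observation variance, the Normal–Normal posterior has precision τ_n = τ₀ + n/σ² and mean μ_n = (τ₀μ₀ + (n/σ²)x̄)/τ_n.
Here τ₀ = 1/237.7 = 0.004207 and τ_data = 13/1284.4 = 0.010121, so τ_n = 0.014328.
Rearranging for μ₀: μ₀ = (μ_n·τ_n − τ_data·x̄)/τ₀ = (266.7443·0.014328 − 0.010121·149.3) / 0.004207 = 2.310847/0.004207 ≈ 549.3.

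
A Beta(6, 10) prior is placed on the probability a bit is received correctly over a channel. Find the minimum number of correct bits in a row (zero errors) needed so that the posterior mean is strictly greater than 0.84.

After k correct bits and 0 errors the posterior is Beta(6+k, 10), with mean (6+k)/(6+10+k).
Set (6+k)/(16+k) > 0.84 and solve: k > (0.84·16 − 6)/(1 − 0.84) = 46.500.
The smallest integer exceeding 46.500 is 47.

k = 47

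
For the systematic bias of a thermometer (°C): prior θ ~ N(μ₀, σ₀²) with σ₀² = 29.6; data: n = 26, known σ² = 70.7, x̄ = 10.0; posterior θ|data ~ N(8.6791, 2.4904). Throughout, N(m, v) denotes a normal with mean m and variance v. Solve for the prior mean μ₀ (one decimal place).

With known observation variance, the Normal–Normal posterior has precision τ_n = τ₀ + n/σ² and mean μ_n = (τ₀μ₀ + (n/σ²)x̄)/τ_n.
Here τ₀ = 1/29.6 = 0.033784 and τ_data = 26/70.7 = 0.367751, so τ_n = 0.401535.
Rearranging for μ₀: μ₀ = (μ_n·τ_n − τ_data·x̄)/τ₀ = (8.6791·0.401535 − 0.367751·10.0) / 0.033784 = -0.192548/0.033784 ≈ -5.7.

μ₀ = -5.7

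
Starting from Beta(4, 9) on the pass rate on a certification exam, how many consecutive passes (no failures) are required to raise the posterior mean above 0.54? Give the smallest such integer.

k = 7

After k passes and 0 failures the posterior is Beta(4+k, 9), with mean (4+k)/(4+9+k).
Set (4+k)/(13+k) > 0.54 and solve: k > (0.54·13 − 4)/(1 − 0.54) = 6.565.
The smallest integer exceeding 6.565 is 7, and checking k=7: (11)/(20) = 0.5500 > 0.54.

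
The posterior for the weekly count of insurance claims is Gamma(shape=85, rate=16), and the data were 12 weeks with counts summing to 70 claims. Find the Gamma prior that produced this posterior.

Gamma(shape=15, rate=4)

A Gamma(α, β) prior (rate parametrization) on a Poisson rate with n observations summing to S gives posterior Gamma(α+S, β+n).
So α = 85 − 70 = 15 and β = 16 − 12 = 4.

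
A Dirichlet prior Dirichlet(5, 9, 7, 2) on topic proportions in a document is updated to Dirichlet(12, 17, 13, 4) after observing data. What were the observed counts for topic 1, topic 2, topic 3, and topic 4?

counts (7, 8, 6, 2)

For a Dirichlet(α) prior with multinomial counts c, the posterior is Dirichlet(α + c) componentwise.
Counts are posterior − prior componentwise: 12−5=7, 17−9=8, 13−7=6, 4−2=2.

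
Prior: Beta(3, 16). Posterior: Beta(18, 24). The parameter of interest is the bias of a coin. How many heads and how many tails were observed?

A Beta(α, β) prior with s successes and f failures in binomial data gives a Beta(α+s, β+f) posterior.
Match parameters: s=18−3=15, f=24−16=8.

15 heads and 8 tails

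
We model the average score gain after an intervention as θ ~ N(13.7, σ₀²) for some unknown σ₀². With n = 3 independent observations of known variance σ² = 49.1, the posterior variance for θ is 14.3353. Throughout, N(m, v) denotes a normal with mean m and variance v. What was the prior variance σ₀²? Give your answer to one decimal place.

σ₀² = 115.5

For the Normal–Normal model with known σ², precisions add: τ_n = τ₀ + n/σ².
So 1/σ₀² = 1/14.3353 − 3/49.1 = 0.069758 − 0.061100 = 0.008658.
Hence σ₀² = 1/0.008658 ≈ 115.5.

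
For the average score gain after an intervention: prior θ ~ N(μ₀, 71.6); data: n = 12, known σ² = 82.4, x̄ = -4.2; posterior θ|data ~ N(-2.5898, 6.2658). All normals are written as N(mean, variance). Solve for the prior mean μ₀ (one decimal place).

The posterior mean is a precision-weighted average: μ_n = (τ₀μ₀ + τ_data·x̄)/(τ₀+τ_data), with τ₀=1/σ₀² and τ_data=n/σ².
Here τ₀ = 1/71.6 = 0.013966 and τ_data = 12/82.4 = 0.145631, so τ_n = 0.159597.
Rearranging for μ₀: μ₀ = (μ_n·τ_n − τ_data·x̄)/τ₀ = (-2.5898·0.159597 − 0.145631·-4.2) / 0.013966 = 0.198326/0.013966 ≈ 14.2.

μ₀ = 14.2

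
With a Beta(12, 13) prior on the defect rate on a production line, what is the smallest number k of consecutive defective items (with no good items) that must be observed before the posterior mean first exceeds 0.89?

k = 94

After k defective items and 0 good items the posterior is Beta(12+k, 13), with mean (12+k)/(12+13+k).
Set (12+k)/(25+k) > 0.89 and solve: k > (0.89·25 − 12)/(1 − 0.89) = 93.182.
The smallest integer exceeding 93.182 is 94.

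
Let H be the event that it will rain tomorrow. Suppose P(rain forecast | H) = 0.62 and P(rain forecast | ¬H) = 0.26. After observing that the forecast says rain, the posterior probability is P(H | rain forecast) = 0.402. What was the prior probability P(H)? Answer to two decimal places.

P(H) = 0.22

In odds form, posterior odds = prior odds × likelihood ratio, so prior odds = posterior odds ÷ LR.
Posterior odds = 0.402/(1−0.402) = 0.6722. LR = 0.62/0.26 = 2.3846.
Prior odds = 0.6722/2.3846 = 0.2819, so P(H) = 0.2819/(1+0.2819) ≈ 0.22.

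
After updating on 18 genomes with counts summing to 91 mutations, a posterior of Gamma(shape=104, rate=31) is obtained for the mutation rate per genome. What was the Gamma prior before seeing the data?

Gamma–Poisson conjugacy: posterior shape = α + Σxᵢ, posterior rate = β + n.
So α = 104 − 91 = 13 and β = 31 − 18 = 13.

Gamma(shape=13, rate=13)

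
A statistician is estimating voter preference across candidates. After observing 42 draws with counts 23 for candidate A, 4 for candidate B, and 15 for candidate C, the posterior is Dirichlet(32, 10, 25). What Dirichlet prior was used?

Dirichlet(9, 6, 10)

For a Dirichlet(α) prior with multinomial counts c, the posterior is Dirichlet(α + c) componentwise.
Subtract each count from the matching posterior parameter: 32−23=9, 10−4=6, 25−15=10.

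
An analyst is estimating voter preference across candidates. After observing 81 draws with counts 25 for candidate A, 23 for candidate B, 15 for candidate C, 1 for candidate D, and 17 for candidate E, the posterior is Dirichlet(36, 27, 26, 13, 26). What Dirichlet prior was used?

Dirichlet(11, 4, 11, 12, 9)

For a Dirichlet(α) prior with multinomial counts c, the posterior is Dirichlet(α + c) componentwise.
Subtract each count from the matching posterior parameter: 36−25=11, 27−23=4, 26−15=11, 13−1=12, 26−17=9.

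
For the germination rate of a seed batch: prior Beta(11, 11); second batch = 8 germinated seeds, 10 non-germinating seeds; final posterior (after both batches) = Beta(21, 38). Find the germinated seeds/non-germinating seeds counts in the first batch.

2 germinated seeds and 17 non-germinating seeds

Because Beta–binomial updating is additive in the counts, the combined data contributed (α_post−α_prior, β_post−β_prior) successes and failures.
Total across both batches: 21−11=10 germinated seeds, 38−11=27 non-germinating seeds.
Subtract the second batch: 10−8=2 germinated seeds and 27−10=17 non-germinating seeds.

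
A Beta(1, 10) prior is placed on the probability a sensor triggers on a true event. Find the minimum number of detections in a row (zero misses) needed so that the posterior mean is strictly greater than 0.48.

k = 9

After k detections and 0 misses the posterior is Beta(1+k, 10), with mean (1+k)/(1+10+k).
Set (1+k)/(11+k) > 0.48 and solve: k > (0.48·11 − 1)/(1 − 0.48) = 8.231.
The smallest integer exceeding 8.231 is 9.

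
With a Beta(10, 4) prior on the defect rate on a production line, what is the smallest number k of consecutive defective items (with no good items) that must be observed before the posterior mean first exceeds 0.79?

After k defective items and 0 good items the posterior is Beta(10+k, 4), with mean (10+k)/(10+4+k).
Set (10+k)/(14+k) > 0.79 and solve: k > (0.79·14 − 10)/(1 − 0.79) = 5.048.
The smallest integer exceeding 5.048 is 6, and checking k=6: (16)/(20) = 0.8000 > 0.79.

k = 6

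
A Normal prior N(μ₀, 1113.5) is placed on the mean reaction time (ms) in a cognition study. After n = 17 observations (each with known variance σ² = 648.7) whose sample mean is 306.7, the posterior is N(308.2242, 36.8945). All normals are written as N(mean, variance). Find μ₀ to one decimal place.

The posterior mean is a precision-weighted average: μ_n = (τ₀μ₀ + τ_data·x̄)/(τ₀+τ_data), with τ₀=1/σ₀² and τ_data=n/σ².
Here τ₀ = 1/1113.5 = 0.000898 and τ_data = 17/648.7 = 0.026206, so τ_n = 0.027104.
Rearranging for μ₀: μ₀ = (μ_n·τ_n − τ_data·x̄)/τ₀ = (308.2242·0.027104 − 0.026206·306.7) / 0.000898 = 0.316729/0.000898 ≈ 352.7.

μ₀ = 352.7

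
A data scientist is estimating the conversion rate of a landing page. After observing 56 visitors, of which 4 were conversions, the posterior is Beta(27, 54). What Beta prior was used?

Under Beta–binomial conjugacy the posterior parameters are (a+s, b+f).
Subtract the data counts: 27−4=23, 54−52=2.

Beta(23, 2)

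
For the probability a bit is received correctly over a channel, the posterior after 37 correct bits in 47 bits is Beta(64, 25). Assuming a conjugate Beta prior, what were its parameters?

Under Beta–binomial conjugacy the posterior parameters are (α+s, β+f).
Subtract the data counts: 64−37=27, 25−10=15.

Beta(27, 15)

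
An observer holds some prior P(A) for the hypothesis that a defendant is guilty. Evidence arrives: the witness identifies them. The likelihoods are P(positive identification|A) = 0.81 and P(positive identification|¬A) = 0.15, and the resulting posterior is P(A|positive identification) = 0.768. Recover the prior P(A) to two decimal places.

P(A) = 0.38

In odds form, posterior odds = prior odds × likelihood ratio, so prior odds = posterior odds ÷ LR.
Posterior odds = 0.768/(1−0.768) = 3.3103. LR = 0.81/0.15 = 5.4000.
Prior odds = 3.3103/5.4000 = 0.6130, so P(A) = 0.6130/(1+0.6130) ≈ 0.38.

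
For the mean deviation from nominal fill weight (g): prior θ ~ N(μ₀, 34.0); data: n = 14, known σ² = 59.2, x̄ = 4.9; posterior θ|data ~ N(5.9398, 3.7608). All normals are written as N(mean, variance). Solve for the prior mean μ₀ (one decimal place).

The posterior mean is a precision-weighted average: μ_n = (τ₀μ₀ + τ_data·x̄)/(τ₀+τ_data), with τ₀=1/σ₀² and τ_data=n/σ².
Here τ₀ = 1/34.0 = 0.029412 and τ_data = 14/59.2 = 0.236486, so τ_n = 0.265898.
Rearranging for μ₀: μ₀ = (μ_n·τ_n − τ_data·x̄)/τ₀ = (5.9398·0.265898 − 0.236486·4.9) / 0.029412 = 0.420600/0.029412 ≈ 14.3.

μ₀ = 14.3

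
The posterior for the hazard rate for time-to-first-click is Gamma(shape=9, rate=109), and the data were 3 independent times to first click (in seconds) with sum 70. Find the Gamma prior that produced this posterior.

Gamma(shape=6, rate=39)

Gamma–exponential conjugacy: posterior shape = α + n, posterior rate = β + Σtᵢ.
So α = 9 − 3 = 6 and β = 109 − 70 = 39.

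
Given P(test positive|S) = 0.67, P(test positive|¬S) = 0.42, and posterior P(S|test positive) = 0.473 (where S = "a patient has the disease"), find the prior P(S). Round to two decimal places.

P(S) = 0.36

In odds form, posterior odds = prior odds × likelihood ratio, so prior odds = posterior odds ÷ LR.
Posterior odds = 0.473/(1−0.473) = 0.8975. LR = 0.67/0.42 = 1.5952.
Prior odds = 0.8975/1.5952 = 0.5626, so P(S) = 0.5626/(1+0.5626) ≈ 0.36.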